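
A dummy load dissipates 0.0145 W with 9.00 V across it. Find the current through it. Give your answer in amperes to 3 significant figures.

0.00161 A

From P = V I = I²R = V²/R, with the two given quantities we get I = P / V.
I = 0.0145 / 9.00 = 0.001611 A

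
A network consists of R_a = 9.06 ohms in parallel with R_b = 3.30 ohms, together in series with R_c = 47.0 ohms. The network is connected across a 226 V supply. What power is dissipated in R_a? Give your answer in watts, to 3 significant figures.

Collapse the R_a‖R_b pair into one equivalent R_p; then R_p and R_c form a series string.
R_p = (9.06×3.30)/(9.06+3.30) = 2.419 Ω
R_total = R_p + 47.0 = 2.419 + 47.0 = 49.42 Ω
I = V / R_total = 226 / 49.42 = 4.573 A
Voltage across the parallel pair: V_p = I × R_p = 4.573 × 2.419 = 11.06 V
R_a sits across V_p; its power is V_p²/R.
P_R_a = (11.06)² / 9.06 = 13.51 W

13.5 W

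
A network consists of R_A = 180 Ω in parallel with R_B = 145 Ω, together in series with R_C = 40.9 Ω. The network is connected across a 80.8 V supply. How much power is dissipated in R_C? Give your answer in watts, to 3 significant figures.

Collapse the R_A‖R_B pair into one equivalent R_p; then R_p and R_C form a series string.
R_p = (180×145)/(180+145) = 80.31 Ω
R_total = R_p + 40.9 = 80.31 + 40.9 = 121.2 Ω
I = V / R_total = 80.8 / 121.2 = 0.6666 A
All the supply current flows through R_C; use P = I²R_C.
P_R_C = (0.6666)² × 40.9 = 18.18 W

18.2 W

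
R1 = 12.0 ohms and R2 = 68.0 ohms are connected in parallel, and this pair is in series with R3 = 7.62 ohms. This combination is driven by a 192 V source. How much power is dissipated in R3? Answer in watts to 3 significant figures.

Reduce the parallel combination to a single R_p; the circuit then becomes R_p in series with the remaining resistor.
R_p = (12.0×68.0)/(12.0+68.0) = 10.20 Ω
R_total = R_p + 7.62 = 10.20 + 7.62 = 17.82 Ω
I = V / R_total = 192 / 17.82 = 10.77 A
All the supply current flows through R3; use P = I²R3.
P_R3 = (10.77)² × 7.62 = 884.6 W

885 W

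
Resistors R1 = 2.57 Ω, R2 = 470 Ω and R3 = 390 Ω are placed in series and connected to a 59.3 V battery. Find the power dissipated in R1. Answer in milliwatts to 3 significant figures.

12.1 mW

Every series element carries the same I. Get I from the total resistance, then P = I² × R1.
R_total = 2.57 + 470 + 390 = 862.6 Ω
I = V / R_total = 59.3 / 862.6 = 0.06875 A
P_R1 = I² × R1 = (0.06875)² × 2.57 = 0.01215 W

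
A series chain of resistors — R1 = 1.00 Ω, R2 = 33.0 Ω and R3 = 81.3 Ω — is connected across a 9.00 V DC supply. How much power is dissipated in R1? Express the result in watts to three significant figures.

0.00609 W

Series elements share the same current, so find I first, then use P = I²R.
R_total = 1.00 + 33.0 + 81.3 = 115.3 Ω
I = V / R_total = 9.00 / 115.3 = 0.07806 A
P_R1 = I² × R1 = (0.07806)² × 1.00 = 0.006093 W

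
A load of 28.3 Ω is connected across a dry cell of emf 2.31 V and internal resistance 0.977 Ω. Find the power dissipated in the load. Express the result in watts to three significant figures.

0.176 W

Find the circuit current first, then P = I²R for the load (series elements share I).
I = ε / (r + R) = 2.31 / (0.977 + 28.3) = 0.07890 A
P_load = I² R = (0.07890)² × 28.3 = 0.1762 W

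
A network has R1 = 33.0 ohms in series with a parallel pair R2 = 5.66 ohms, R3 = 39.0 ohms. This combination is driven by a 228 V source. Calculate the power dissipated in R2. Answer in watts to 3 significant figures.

Collapse R2‖R3 to a single equivalent, reducing the network to two series elements.
R_p = (5.66×39.0)/(5.66+39.0) = 4.943 Ω
R_total = 33.0 + 4.943 = 37.94 Ω
I = V / R_total = 228 / 37.94 = 6.009 A
Voltage across the parallel pair: V_p = I × R_p = 6.009 × 4.943 = 29.70 V
With V_p across R2, its power is V_p²/R2.
P_R2 = (29.70)² / 5.66 = 155.9 W

156 W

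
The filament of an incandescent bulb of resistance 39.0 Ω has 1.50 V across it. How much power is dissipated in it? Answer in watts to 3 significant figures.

0.0577 W

Voltage and resistance are given, so P = V²/R is the one-step route.
P = (1.50 V)² / 39.0 Ω = 0.05769 W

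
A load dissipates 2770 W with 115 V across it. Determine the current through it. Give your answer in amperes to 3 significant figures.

Rearranging the power relation for the two known quantities gives I = P / V.
I = 2770 / 115 = 24.09 A

24.1 A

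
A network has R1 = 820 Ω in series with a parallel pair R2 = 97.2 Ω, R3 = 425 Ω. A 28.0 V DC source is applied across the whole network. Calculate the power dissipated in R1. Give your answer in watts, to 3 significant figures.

Collapse R2‖R3 to a single equivalent, reducing the network to two series elements.
R_p = (97.2×425)/(97.2+425) = 79.11 Ω
R_total = 820 + 79.11 = 899.1 Ω
I = V / R_total = 28.0 / 899.1 = 0.03114 A
All the current flows through R1; use P = I²R.
P_R1 = (0.03114)² × 820 = 0.7953 W

0.795 W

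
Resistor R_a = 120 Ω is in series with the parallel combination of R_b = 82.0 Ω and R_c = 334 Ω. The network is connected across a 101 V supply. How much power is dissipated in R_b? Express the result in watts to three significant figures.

Replace R_b and R_c with their parallel equivalent so the circuit becomes R_a in series with R_p.
R_p = (82.0×334)/(82.0+334) = 65.84 Ω
R_total = 120 + 65.84 = 185.8 Ω
I = V / R_total = 101 / 185.8 = 0.5435 A
Voltage across the parallel pair: V_p = I × R_p = 0.5435 × 65.84 = 35.78 V
R_b is across V_p, so use P = V²/R for that branch.
P_R_b = (35.78)² / 82.0 = 15.61 W

15.6 W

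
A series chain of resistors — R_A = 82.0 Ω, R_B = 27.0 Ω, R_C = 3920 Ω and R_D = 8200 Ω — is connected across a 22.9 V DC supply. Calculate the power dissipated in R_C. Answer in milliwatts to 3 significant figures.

Since the resistors are in series they all carry the loop current I = V/R_total; the power in any one is I²R.
R_total = 82.0 + 27.0 + 3920 + 8200 = 12230 Ω
I = V / R_total = 22.9 / 12230 = 0.001873 A
P_R_C = I² × R_C = (0.001873)² × 3920 = 0.01375 W

13.7 mW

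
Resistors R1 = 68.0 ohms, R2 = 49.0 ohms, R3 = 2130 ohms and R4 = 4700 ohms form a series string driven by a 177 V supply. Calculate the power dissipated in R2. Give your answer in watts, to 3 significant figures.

0.0318 W

The current is common to all series resistors; compute it, then apply P = I²R for the target.
R_total = 68.0 + 49.0 + 2130 + 4700 = 6947 Ω
I = V / R_total = 177 / 6947 = 0.02548 A
P_R2 = I² × R2 = (0.02548)² × 49.0 = 0.03181 W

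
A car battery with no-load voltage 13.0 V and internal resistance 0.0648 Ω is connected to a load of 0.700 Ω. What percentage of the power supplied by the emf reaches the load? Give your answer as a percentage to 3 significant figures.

The source delivers εI, of which I²R reaches the load and I²r is lost; since I is common, η = R/(R+r).
η = R / (R + r) = 0.700 / (0.700 + 0.0648) = 0.9153

91.5 %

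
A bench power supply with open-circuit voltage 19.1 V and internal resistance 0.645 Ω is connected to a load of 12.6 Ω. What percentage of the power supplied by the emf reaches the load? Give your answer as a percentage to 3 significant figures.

95.1 %

Both r and R carry the same current, so the power split is just the resistance split: η = R/(R+r).
η = R / (R + r) = 12.6 / (12.6 + 0.645) = 0.9513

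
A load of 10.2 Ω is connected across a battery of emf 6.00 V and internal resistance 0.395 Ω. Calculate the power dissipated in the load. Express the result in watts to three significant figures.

Load and internal resistance form a series loop — compute the loop current, then the load power via I²R.
I = ε / (r + R) = 6.00 / (0.395 + 10.2) = 0.5663 A
P_load = I² R = (0.5663)² × 10.2 = 3.271 W

3.27 W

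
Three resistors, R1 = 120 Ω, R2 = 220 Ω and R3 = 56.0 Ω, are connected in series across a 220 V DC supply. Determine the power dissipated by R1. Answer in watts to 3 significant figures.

The current is common to all series resistors; compute it, then apply P = I²R for the target.
R_total = 120 + 220 + 56.0 = 396.0 Ω
I = V / R_total = 220 / 396.0 = 0.5556 A
P_R1 = I² × R1 = (0.5556)² × 120 = 37.04 W

37.0 W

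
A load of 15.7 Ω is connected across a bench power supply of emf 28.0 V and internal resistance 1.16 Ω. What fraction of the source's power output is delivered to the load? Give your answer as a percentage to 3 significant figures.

Both r and R carry the same current, so the power split is just the resistance split: η = R/(R+r).
η = R / (R + r) = 15.7 / (15.7 + 1.16) = 0.9312

93.1 %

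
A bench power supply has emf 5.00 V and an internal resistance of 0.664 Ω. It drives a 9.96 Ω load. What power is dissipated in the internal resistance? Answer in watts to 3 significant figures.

0.147 W

r is in series with the load, so it carries the full circuit current — the loss in it is I²r.
I = ε / (r + R) = 5.00 / (0.664 + 9.96) = 0.4706 A
P_int = I² r = (0.4706)² × 0.664 = 0.1471 W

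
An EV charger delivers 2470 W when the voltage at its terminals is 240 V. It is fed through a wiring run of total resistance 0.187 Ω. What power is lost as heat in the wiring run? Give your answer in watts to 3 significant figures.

19.8 W

Only the current and the line resistance are needed for the I²R loss.
I = P / V = 2470 / 240 = 10.29 A through the wiring run.
P_line = I² R_line = (10.29)² × 0.187 = 19.81 W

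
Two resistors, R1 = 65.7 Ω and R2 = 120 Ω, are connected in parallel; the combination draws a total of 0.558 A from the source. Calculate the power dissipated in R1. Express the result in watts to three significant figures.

8.54 W

We need the common branch voltage; get it from I_total × R_eq, then P = V²/R for the branch.
1/R_eq = 1/65.7 + 1/120 ⇒ R_eq = 42.46 Ω
V = I_total × R_eq = 0.5580 × 42.46 = 23.69 V
P_R1 = V² / R1 = (23.69)² / 65.7 = 8.542 W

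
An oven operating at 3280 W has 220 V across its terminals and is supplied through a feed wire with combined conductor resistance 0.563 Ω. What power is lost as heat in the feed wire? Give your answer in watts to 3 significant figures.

Only the current and the line resistance are needed for the I²R loss.
I = P / V = 3280 / 220 = 14.91 A through the feed wire.
P_line = I² R_line = (14.91)² × 0.563 = 125.1 W

125 W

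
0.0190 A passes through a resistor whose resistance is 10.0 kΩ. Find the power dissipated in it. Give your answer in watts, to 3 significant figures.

3.61 W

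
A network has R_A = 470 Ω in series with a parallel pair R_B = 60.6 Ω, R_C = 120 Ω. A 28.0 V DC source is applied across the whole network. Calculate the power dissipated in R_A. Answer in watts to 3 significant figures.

1.42 W

Replace R_B and R_C with their parallel equivalent so the circuit becomes R_A in series with R_p.
R_p = (60.6×120)/(60.6+120) = 40.27 Ω
R_total = 470 + 40.27 = 510.3 Ω
I = V / R_total = 28.0 / 510.3 = 0.05487 A
The full supply current passes through R_A: P = I²R.
P_R_A = (0.05487)² × 470 = 1.415 W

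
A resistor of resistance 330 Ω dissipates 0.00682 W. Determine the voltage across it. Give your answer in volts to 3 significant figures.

1.50 V

Rearranging the power relation for the two known quantities gives V = √(P R).
V = √(0.00682 × 330) = 1.500 V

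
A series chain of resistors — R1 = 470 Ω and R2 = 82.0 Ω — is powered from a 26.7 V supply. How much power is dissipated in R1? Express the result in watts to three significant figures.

Series elements share the same current, so find I first, then use P = I²R.
R_total = 470 + 82.0 = 552.0 Ω
I = V / R_total = 26.7 / 552.0 = 0.04837 A
P_R1 = I² × R1 = (0.04837)² × 470 = 1.100 W

1.10 W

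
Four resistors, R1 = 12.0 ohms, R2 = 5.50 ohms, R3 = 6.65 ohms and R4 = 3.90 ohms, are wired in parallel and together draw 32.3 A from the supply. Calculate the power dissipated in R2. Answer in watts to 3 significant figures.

We need the common branch voltage; get it from I_total × R_eq, then P = V²/R for the branch.
1/R_eq = 1/12.0 + 1/5.50 + 1/6.65 + 1/3.90 ⇒ R_eq = 1.488 Ω
V = I_total × R_eq = 32.30 × 1.488 = 48.07 V
P_R2 = V² / R2 = (48.07)² / 5.50 = 420.1 W

420 W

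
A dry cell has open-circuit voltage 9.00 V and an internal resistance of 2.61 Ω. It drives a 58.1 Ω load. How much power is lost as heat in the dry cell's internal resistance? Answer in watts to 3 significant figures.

The source's internal resistance is just another series element carrying I; its dissipation is I²r.
I = ε / (r + R) = 9.00 / (2.61 + 58.1) = 0.1482 A
P_int = I² r = (0.1482)² × 2.61 = 0.05736 W

0.0574 W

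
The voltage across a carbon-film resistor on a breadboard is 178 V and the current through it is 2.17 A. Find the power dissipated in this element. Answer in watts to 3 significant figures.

386 W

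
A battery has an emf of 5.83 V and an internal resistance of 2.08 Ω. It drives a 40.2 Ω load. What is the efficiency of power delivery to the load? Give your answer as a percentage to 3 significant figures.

95.1 %

The source delivers εI, of which I²R reaches the load and I²r is lost; since I is common, η = R/(R+r).
η = R / (R + r) = 40.2 / (40.2 + 2.08) = 0.9508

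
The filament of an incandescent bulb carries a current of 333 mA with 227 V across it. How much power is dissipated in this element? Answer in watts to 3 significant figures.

75.6 W

Since both terminal voltage and current are stated, P = V I gives the power in one step.
P = 227 V × 0.3330 A = 75.59 W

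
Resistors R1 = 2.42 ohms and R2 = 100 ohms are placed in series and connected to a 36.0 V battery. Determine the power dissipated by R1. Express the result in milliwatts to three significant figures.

299 mW

The current is common to all series resistors; compute it, then apply P = I²R for the target.
R_total = 2.42 + 100 = 102.4 Ω
I = V / R_total = 36.0 / 102.4 = 0.3515 A
P_R1 = I² × R1 = (0.3515)² × 2.42 = 0.2990 W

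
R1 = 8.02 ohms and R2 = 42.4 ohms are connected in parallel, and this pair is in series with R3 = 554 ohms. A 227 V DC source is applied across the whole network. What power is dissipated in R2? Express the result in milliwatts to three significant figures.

176 mW

Reduce the parallel combination to a single R_p; the circuit then becomes R_p in series with the remaining resistor.
R_p = (8.02×42.4)/(8.02+42.4) = 6.744 Ω
R_total = R_p + 554 = 6.744 + 554 = 560.7 Ω
I = V / R_total = 227 / 560.7 = 0.4048 A
Voltage across the parallel pair: V_p = I × R_p = 0.4048 × 6.744 = 2.730 V
R2 sits across V_p; its power is V_p²/R.
P_R2 = (2.730)² / 42.4 = 0.1758 W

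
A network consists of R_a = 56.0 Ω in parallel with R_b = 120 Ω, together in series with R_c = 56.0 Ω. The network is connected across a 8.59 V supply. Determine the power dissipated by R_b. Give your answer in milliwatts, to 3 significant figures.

101 mW

Reduce the parallel combination to a single R_p; the circuit then becomes R_p in series with the remaining resistor.
R_p = (56.0×120)/(56.0+120) = 38.18 Ω
R_total = R_p + 56.0 = 38.18 + 56.0 = 94.18 Ω
I = V / R_total = 8.59 / 94.18 = 0.09121 A
Voltage across the parallel pair: V_p = I × R_p = 0.09121 × 38.18 = 3.482 V
R_b has V_p across it, so P = V_p²/R_b.
P_R_b = (3.482)² / 120 = 0.1011 W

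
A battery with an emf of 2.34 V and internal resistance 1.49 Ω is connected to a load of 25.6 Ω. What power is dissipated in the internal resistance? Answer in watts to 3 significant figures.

0.0111 W

The internal resistance carries the same current as the load; P_int = I²r.
I = ε / (r + R) = 2.34 / (1.49 + 25.6) = 0.08638 A
P_int = I² r = (0.08638)² × 1.49 = 0.01112 W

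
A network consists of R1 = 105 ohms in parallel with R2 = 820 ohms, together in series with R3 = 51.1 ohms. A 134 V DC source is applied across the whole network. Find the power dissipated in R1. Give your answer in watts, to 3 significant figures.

71.3 W

Reduce the parallel combination to a single R_p; the circuit then becomes R_p in series with the remaining resistor.
R_p = (105×820)/(105+820) = 93.08 Ω
R_total = R_p + 51.1 = 93.08 + 51.1 = 144.2 Ω
I = V / R_total = 134 / 144.2 = 0.9294 A
Voltage across the parallel pair: V_p = I × R_p = 0.9294 × 93.08 = 86.51 V
Use P = V²/R for R1 with V = V_p.
P_R1 = (86.51)² / 105 = 71.27 W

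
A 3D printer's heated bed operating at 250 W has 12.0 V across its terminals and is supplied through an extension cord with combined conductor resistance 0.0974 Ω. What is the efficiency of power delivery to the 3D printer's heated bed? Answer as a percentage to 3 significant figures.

I = P / V = 250 / 12.0 = 20.83 A through the extension cord.
P_line = I² R_line = (20.83)² × 0.0974 = 42.27 W
P_source = P_load + P_line = 250.0 + 42.27 = 292.3 W
η = P_load / P_source = 250.0 / 292.3 = 0.8554

85.5 %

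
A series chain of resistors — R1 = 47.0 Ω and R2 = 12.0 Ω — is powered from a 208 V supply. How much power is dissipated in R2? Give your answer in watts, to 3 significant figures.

Since the resistors are in series they all carry the loop current I = V/R_total; the power in any one is I²R.
R_total = 47.0 + 12.0 = 59.00 Ω
I = V / R_total = 208 / 59.00 = 3.525 A
P_R2 = I² × R2 = (3.525)² × 12.0 = 149.1 W

149 W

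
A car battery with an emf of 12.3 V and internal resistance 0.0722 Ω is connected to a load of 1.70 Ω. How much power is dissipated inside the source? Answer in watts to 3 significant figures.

The internal resistance carries the same current as the load; P_int = I²r.
I = ε / (r + R) = 12.3 / (0.0722 + 1.70) = 6.941 A
P_int = I² r = (6.941)² × 0.0722 = 3.478 W

3.48 W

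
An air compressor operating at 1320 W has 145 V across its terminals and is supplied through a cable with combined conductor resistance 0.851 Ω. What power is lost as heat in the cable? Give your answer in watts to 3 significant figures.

70.5 W

The cable is a series resistance carrying the load current; its dissipation is I²R_line.
I = P / V = 1320 / 145 = 9.103 A through the cable.
P_line = I² R_line = (9.103)² × 0.851 = 70.52 W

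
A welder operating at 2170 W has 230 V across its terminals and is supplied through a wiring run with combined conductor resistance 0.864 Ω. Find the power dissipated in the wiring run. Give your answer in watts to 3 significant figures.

The wiring run is a series resistance carrying the load current; its dissipation is I²R_line.
I = P / V = 2170 / 230 = 9.435 A through the wiring run.
P_line = I² R_line = (9.435)² × 0.864 = 76.91 W

76.9 W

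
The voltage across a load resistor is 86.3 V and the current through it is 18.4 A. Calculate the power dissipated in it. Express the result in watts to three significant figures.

1590 W

With V and I both given, power follows immediately from P = V I.
P = 86.3 V × 18.40 A = 1588 W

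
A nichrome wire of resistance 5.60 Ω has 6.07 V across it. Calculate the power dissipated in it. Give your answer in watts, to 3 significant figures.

With V across and R both known, P = V²/R gives the dissipation directly.
P = (6.07 V)² / 5.60 Ω = 6.579 W

6.58 W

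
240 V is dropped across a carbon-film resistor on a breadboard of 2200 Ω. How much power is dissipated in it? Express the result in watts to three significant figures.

We know the drop across the element and its resistance — P = V²/R, one step.
P = (240 V)² / 2200 Ω = 26.18 W

26.2 W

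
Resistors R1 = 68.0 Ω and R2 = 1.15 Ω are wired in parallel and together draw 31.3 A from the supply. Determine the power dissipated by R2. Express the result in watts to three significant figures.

Parallel branches share V, not I — compute V via R_eq, then use V²/R for the target branch.
1/R_eq = 1/68.0 + 1/1.15 ⇒ R_eq = 1.131 Ω
V = I_total × R_eq = 31.30 × 1.131 = 35.40 V
P_R2 = V² / R2 = (35.40)² / 1.15 = 1089 W

1090 W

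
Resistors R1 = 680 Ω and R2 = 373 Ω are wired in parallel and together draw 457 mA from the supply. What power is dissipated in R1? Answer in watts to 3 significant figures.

17.8 W

We need the common branch voltage; get it from I_total × R_eq, then P = V²/R for the branch.
1/R_eq = 1/680 + 1/373 ⇒ R_eq = 240.9 Ω
V = I_total × R_eq = 0.4570 × 240.9 = 110.1 V
P_R1 = V² / R1 = (110.1)² / 680 = 17.82 W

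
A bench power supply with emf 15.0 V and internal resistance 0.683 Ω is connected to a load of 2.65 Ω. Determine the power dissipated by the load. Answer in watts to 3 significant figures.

53.7 W

Load and internal resistance form a series loop — compute the loop current, then the load power via I²R.
I = ε / (r + R) = 15.0 / (0.683 + 2.65) = 4.500 A
P_load = I² R = (4.500)² × 2.65 = 53.67 W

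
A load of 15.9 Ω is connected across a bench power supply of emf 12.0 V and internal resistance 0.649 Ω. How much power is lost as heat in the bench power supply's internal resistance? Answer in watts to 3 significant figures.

0.341 W

r is in series with the load, so it carries the full circuit current — the loss in it is I²r.
I = ε / (r + R) = 12.0 / (0.649 + 15.9) = 0.7251 A
P_int = I² r = (0.7251)² × 0.649 = 0.3412 W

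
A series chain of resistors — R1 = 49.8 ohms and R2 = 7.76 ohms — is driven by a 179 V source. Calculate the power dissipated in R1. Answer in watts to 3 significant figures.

Since the resistors are in series they all carry the loop current I = V/R_total; the power in any one is I²R.
R_total = 49.8 + 7.76 = 57.56 Ω
I = V / R_total = 179 / 57.56 = 3.110 A
P_R1 = I² × R1 = (3.110)² × 49.8 = 481.6 W

482 W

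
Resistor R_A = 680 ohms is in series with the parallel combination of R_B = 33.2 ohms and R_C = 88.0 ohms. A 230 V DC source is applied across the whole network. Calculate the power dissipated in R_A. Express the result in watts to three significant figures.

Collapse R_B‖R_C to a single equivalent, reducing the network to two series elements.
R_p = (33.2×88.0)/(33.2+88.0) = 24.11 Ω
R_total = 680 + 24.11 = 704.1 Ω
I = V / R_total = 230 / 704.1 = 0.3267 A
R_A is in the main series path, so its power is I²R_A.
P_R_A = (0.3267)² × 680 = 72.56 W

72.6 W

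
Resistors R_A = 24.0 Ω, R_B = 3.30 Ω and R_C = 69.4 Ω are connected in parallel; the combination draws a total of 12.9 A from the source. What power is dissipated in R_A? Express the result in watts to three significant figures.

We need the common branch voltage; get it from I_total × R_eq, then P = V²/R for the branch.
1/R_eq = 1/24.0 + 1/3.30 + 1/69.4 ⇒ R_eq = 2.785 Ω
V = I_total × R_eq = 12.90 × 2.785 = 35.92 V
P_R_A = V² / R_A = (35.92)² / 24.0 = 53.77 W

53.8 W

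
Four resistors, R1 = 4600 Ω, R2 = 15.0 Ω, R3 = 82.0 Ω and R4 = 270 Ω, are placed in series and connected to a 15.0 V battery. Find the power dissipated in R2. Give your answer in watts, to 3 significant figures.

Since the resistors are in series they all carry the loop current I = V/R_total; the power in any one is I²R.
R_total = 4600 + 15.0 + 82.0 + 270 = 4967 Ω
I = V / R_total = 15.0 / 4967 = 0.003020 A
P_R2 = I² × R2 = (0.003020)² × 15.0 = 0.0001368 W

0.000137 W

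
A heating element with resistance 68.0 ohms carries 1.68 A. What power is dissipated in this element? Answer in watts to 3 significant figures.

192 W

Knowing I and R, the power is just I²R — no need to find V first.
P = (1.680 A)² × 68.0 Ω = 191.9 W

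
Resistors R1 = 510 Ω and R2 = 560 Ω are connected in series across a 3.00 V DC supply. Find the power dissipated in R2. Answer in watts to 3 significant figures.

In a series string the same current flows through every resistor — find that current, then P = I²R for the one we want.
R_total = 510 + 560 = 1070 Ω
I = V / R_total = 3.00 / 1070 = 0.002804 A
P_R2 = I² × R2 = (0.002804)² × 560 = 0.004402 W

0.00440 W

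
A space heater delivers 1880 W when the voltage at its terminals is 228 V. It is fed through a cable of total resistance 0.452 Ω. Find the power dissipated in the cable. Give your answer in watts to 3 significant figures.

The cable and load are in series, so the same current flows in both; the loss is I²R_line.
I = P / V = 1880 / 228 = 8.246 A through the cable.
P_line = I² R_line = (8.246)² × 0.452 = 30.73 W

30.7 W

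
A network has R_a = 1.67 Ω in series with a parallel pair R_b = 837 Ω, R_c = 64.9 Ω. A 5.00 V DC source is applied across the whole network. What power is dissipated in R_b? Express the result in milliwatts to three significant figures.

Collapse R_b‖R_c to a single equivalent, reducing the network to two series elements.
R_p = (837×64.9)/(837+64.9) = 60.23 Ω
R_total = 1.67 + 60.23 = 61.90 Ω
I = V / R_total = 5.00 / 61.90 = 0.08078 A
Voltage across the parallel pair: V_p = I × R_p = 0.08078 × 60.23 = 4.865 V
R_b is across V_p, so use P = V²/R for that branch.
P_R_b = (4.865)² / 837 = 0.02828 W

28.3 mW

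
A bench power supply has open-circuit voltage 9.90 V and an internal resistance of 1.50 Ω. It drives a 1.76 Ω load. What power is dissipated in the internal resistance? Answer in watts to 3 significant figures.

13.8 W

r is in series with the load, so it carries the full circuit current — the loss in it is I²r.
I = ε / (r + R) = 9.90 / (1.50 + 1.76) = 3.037 A
P_int = I² r = (3.037)² × 1.50 = 13.83 W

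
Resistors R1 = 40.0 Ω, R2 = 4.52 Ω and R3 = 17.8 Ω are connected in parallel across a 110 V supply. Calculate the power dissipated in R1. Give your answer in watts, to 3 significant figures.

Each parallel branch sees the full supply voltage, so P = V²/R applies directly to the target branch.
P_R1 = V² / R1 = (110)² / 40.0 Ω = 302.5 W

302 W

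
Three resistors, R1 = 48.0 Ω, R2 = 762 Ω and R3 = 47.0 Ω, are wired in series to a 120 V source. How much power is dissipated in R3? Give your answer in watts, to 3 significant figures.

0.922 W

Every series element carries the same I. Get I from the total resistance, then P = I² × R3.
R_total = 48.0 + 762 + 47.0 = 857.0 Ω
I = V / R_total = 120 / 857.0 = 0.1400 A
P_R3 = I² × R3 = (0.1400)² × 47.0 = 0.9215 W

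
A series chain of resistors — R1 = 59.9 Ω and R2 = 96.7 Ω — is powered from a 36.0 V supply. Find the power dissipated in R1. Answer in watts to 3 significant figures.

The current is common to all series resistors; compute it, then apply P = I²R for the target.
R_total = 59.9 + 96.7 = 156.6 Ω
I = V / R_total = 36.0 / 156.6 = 0.2299 A
P_R1 = I² × R1 = (0.2299)² × 59.9 = 3.166 W

3.17 W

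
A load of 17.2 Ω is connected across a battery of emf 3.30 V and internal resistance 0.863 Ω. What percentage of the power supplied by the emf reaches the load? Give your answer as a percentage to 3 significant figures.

Both r and R carry the same current, so the power split is just the resistance split: η = R/(R+r).
η = R / (R + r) = 17.2 / (17.2 + 0.863) = 0.9522

95.2 %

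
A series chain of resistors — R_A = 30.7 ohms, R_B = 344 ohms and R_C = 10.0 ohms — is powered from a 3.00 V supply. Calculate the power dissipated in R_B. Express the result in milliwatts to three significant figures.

20.9 mW

Series elements share the same current, so find I first, then use P = I²R.
R_total = 30.7 + 344 + 10.0 = 384.7 Ω
I = V / R_total = 3.00 / 384.7 = 0.007798 A
P_R_B = I² × R_B = (0.007798)² × 344 = 0.02092 W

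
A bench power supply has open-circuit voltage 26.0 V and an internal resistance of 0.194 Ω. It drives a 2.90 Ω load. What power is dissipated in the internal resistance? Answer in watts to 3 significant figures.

13.7 W

The internal resistance carries the same current as the load; P_int = I²r.
I = ε / (r + R) = 26.0 / (0.194 + 2.90) = 8.403 A
P_int = I² r = (8.403)² × 0.194 = 13.70 W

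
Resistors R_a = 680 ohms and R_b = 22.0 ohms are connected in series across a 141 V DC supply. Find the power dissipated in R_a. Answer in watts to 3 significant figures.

Since the resistors are in series they all carry the loop current I = V/R_total; the power in any one is I²R.
R_total = 680 + 22.0 = 702.0 Ω
I = V / R_total = 141 / 702.0 = 0.2009 A
P_R_a = I² × R_a = (0.2009)² × 680 = 27.43 W

27.4 W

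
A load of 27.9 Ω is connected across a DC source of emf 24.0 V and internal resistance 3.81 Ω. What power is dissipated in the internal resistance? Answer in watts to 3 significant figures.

2.18 W

Internal loss is I²r, with I set by the total series resistance r+R.
I = ε / (r + R) = 24.0 / (3.81 + 27.9) = 0.7569 A
P_int = I² r = (0.7569)² × 3.81 = 2.183 W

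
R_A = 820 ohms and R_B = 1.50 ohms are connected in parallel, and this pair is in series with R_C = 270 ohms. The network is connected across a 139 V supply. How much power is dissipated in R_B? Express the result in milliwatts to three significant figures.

First find R_p for the parallel pair, then treat R_p + R_C as a series loop.
R_p = (820×1.50)/(820+1.50) = 1.497 Ω
R_total = R_p + 270 = 1.497 + 270 = 271.5 Ω
I = V / R_total = 139 / 271.5 = 0.5120 A
Voltage across the parallel pair: V_p = I × R_p = 0.5120 × 1.497 = 0.7666 V
R_B has V_p across it, so P = V_p²/R_B.
P_R_B = (0.7666)² / 1.50 = 0.3917 W

392 mW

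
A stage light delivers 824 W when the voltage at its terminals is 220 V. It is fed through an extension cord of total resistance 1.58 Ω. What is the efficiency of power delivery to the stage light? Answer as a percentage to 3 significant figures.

I = P / V = 824 / 220 = 3.745 A through the extension cord.
P_line = I² R_line = (3.745)² × 1.58 = 22.16 W
P_source = P_load + P_line = 824.0 + 22.16 = 846.2 W
η = P_load / P_source = 824.0 / 846.2 = 0.9738

97.4 %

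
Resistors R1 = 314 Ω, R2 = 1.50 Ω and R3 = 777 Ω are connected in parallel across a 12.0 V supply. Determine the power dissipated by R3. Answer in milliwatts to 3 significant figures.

185 mW

Every branch has 12.0 V across it, so for R3 the power is simply V²/R.
P_R3 = V² / R3 = (12.0)² / 777 Ω = 0.1853 W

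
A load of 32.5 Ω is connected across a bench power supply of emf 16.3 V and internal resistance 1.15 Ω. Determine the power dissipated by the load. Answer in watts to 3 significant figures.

7.63 W

Find the circuit current first, then P = I²R for the load (series elements share I).
I = ε / (r + R) = 16.3 / (1.15 + 32.5) = 0.4844 A
P_load = I² R = (0.4844)² × 32.5 = 7.626 W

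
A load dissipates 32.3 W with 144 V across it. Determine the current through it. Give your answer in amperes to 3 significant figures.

From P = V I = I²R = V²/R, with the two given quantities we get I = P / V.
I = 32.3 / 144 = 0.2243 A

0.224 A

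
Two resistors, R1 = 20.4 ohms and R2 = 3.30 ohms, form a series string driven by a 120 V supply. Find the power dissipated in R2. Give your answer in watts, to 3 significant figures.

In a series string the same current flows through every resistor — find that current, then P = I²R for the one we want.
R_total = 20.4 + 3.30 = 23.70 Ω
I = V / R_total = 120 / 23.70 = 5.063 A
P_R2 = I² × R2 = (5.063)² × 3.30 = 84.60 W

84.6 W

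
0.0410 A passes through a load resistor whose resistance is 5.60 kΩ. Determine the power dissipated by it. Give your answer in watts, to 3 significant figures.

Knowing I and R, the power is just I²R — no need to find V first.
P = (0.04100 A)² × 5600 Ω = 9.414 W

9.41 W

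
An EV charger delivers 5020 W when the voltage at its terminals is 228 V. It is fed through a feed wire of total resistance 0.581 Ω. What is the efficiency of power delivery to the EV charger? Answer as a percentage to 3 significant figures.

94.7 %

I = P / V = 5020 / 228 = 22.02 A through the feed wire.
P_line = I² R_line = (22.02)² × 0.581 = 281.7 W
P_source = P_load + P_line = 5020 + 281.7 = 5302 W
η = P_load / P_source = 5020 / 5302 = 0.9469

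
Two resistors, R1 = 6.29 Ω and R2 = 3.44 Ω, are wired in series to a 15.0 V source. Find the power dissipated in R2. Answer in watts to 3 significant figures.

Series elements share the same current, so find I first, then use P = I²R.
R_total = 6.29 + 3.44 = 9.730 Ω
I = V / R_total = 15.0 / 9.730 = 1.542 A
P_R2 = I² × R2 = (1.542)² × 3.44 = 8.176 W

8.18 W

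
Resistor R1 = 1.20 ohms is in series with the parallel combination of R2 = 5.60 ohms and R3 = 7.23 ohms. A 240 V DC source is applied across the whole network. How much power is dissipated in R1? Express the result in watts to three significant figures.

Replace R2 and R3 with their parallel equivalent so the circuit becomes R1 in series with R_p.
R_p = (5.60×7.23)/(5.60+7.23) = 3.156 Ω
R_total = 1.20 + 3.156 = 4.356 Ω
I = V / R_total = 240 / 4.356 = 55.10 A
R1 carries the full series current, so P = I²R.
P_R1 = (55.10)² × 1.20 = 3643 W

3640 W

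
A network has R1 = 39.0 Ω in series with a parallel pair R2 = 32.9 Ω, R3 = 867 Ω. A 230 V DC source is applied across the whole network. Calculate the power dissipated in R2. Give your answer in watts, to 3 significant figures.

Reduce the parallel pair to R_p first; the network is then a simple series string.
R_p = (32.9×867)/(32.9+867) = 31.70 Ω
R_total = 39.0 + 31.70 = 70.70 Ω
I = V / R_total = 230 / 70.70 = 3.253 A
Voltage across the parallel pair: V_p = I × R_p = 3.253 × 31.70 = 103.1 V
R2 sees V_p directly, so P = V_p² / R2.
P_R2 = (103.1)² / 32.9 = 323.2 W

323 W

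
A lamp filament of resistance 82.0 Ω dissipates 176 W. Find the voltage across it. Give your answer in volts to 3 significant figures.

120 V

Rearranging the power relation for the two known quantities gives V = √(P R).
V = √(176 × 82.0) = 120.1 V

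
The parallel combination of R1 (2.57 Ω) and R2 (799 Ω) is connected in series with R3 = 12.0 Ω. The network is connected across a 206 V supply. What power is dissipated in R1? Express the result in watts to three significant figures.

511 W

Collapse the R1‖R2 pair into one equivalent R_p; then R_p and R3 form a series string.
R_p = (2.57×799)/(2.57+799) = 2.562 Ω
R_total = R_p + 12.0 = 2.562 + 12.0 = 14.56 Ω
I = V / R_total = 206 / 14.56 = 14.15 A
Voltage across the parallel pair: V_p = I × R_p = 14.15 × 2.562 = 36.24 V
R1 sits across V_p; its power is V_p²/R.
P_R1 = (36.24)² / 2.57 = 511.0 W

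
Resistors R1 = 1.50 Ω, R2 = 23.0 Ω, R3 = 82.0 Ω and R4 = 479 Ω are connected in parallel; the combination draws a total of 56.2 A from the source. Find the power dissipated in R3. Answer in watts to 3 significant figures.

73.4 W

Only the total current is stated, so first find the parallel equivalent to get the voltage across the combination.
1/R_eq = 1/1.50 + 1/23.0 + 1/82.0 + 1/479 ⇒ R_eq = 1.380 Ω
V = I_total × R_eq = 56.20 × 1.380 = 77.58 V
P_R3 = V² / R3 = (77.58)² / 82.0 = 73.40 W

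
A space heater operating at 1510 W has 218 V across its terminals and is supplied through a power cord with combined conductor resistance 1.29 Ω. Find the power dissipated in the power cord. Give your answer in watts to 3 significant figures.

The power cord and load are in series, so the same current flows in both; the loss is I²R_line.
I = P / V = 1510 / 218 = 6.927 A through the power cord.
P_line = I² R_line = (6.927)² × 1.29 = 61.89 W

61.9 W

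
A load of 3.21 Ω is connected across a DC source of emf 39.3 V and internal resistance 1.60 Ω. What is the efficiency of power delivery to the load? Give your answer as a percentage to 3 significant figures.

66.7 %

Efficiency is P_load / P_total. With a series r and R sharing the same I, P = I²R for each, so η = R/(R+r).
η = R / (R + r) = 3.21 / (3.21 + 1.60) = 0.6674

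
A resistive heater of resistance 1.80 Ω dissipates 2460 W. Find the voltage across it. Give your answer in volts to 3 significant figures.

The two known quantities fix the third via V = √(P R).
V = √(2460 × 1.80) = 66.54 V

66.5 V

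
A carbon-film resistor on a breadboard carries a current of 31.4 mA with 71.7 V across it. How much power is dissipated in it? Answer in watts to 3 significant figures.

2.25 W

V and I are known directly — P = V I, no intermediate step needed.
P = 71.7 V × 0.03140 A = 2.251 W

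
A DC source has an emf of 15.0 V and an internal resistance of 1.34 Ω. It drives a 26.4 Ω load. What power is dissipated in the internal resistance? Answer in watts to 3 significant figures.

r is in series with the load, so it carries the full circuit current — the loss in it is I²r.
I = ε / (r + R) = 15.0 / (1.34 + 26.4) = 0.5407 A
P_int = I² r = (0.5407)² × 1.34 = 0.3918 W

0.392 W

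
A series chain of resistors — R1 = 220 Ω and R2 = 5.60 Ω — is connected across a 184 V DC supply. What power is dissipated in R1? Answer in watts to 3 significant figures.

146 W

Every series element carries the same I. Get I from the total resistance, then P = I² × R1.
R_total = 220 + 5.60 = 225.6 Ω
I = V / R_total = 184 / 225.6 = 0.8156 A
P_R1 = I² × R1 = (0.8156)² × 220 = 146.3 W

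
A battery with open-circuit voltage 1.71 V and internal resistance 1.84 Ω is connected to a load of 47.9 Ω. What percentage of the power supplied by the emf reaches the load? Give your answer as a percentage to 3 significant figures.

96.3 %

η = P_load/(P_load+P_int) = I²R/(I²R+I²r) = R/(R+r) — the I² cancels for series elements.
η = R / (R + r) = 47.9 / (47.9 + 1.84) = 0.9630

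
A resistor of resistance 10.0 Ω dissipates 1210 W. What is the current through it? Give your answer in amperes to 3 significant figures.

Inverting the appropriate power form: I = √(P / R).
I = √(1210 / 10.0) = 11.00 A

11.0 A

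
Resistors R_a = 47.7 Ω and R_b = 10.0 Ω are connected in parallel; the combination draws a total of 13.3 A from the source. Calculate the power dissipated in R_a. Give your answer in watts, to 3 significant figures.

253 W

Parallel branches share V, not I — compute V via R_eq, then use V²/R for the target branch.
1/R_eq = 1/47.7 + 1/10.0 ⇒ R_eq = 8.267 Ω
V = I_total × R_eq = 13.30 × 8.267 = 109.9 V
P_R_a = V² / R_a = (109.9)² / 47.7 = 253.4 W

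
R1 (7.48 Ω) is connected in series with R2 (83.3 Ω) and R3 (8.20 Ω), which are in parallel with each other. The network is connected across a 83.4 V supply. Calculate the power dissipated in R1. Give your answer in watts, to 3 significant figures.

Reduce the parallel pair to R_p first; the network is then a simple series string.
R_p = (83.3×8.20)/(83.3+8.20) = 7.465 Ω
R_total = 7.48 + 7.465 = 14.95 Ω
I = V / R_total = 83.4 / 14.95 = 5.580 A
R1 is in the main series path, so its power is I²R1.
P_R1 = (5.580)² × 7.48 = 232.9 W

233 W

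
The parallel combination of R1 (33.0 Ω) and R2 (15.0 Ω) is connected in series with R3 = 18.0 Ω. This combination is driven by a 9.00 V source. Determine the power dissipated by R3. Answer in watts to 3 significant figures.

First find R_p for the parallel pair, then treat R_p + R3 as a series loop.
R_p = (33.0×15.0)/(33.0+15.0) = 10.31 Ω
R_total = R_p + 18.0 = 10.31 + 18.0 = 28.31 Ω
I = V / R_total = 9.00 / 28.31 = 0.3179 A
R3 is the series element, so its power is I²R.
P_R3 = (0.3179)² × 18.0 = 1.819 W

1.82 W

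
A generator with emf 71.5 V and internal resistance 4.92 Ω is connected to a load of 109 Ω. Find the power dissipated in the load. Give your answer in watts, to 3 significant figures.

42.9 W

Find the circuit current first, then P = I²R for the load (series elements share I).
I = ε / (r + R) = 71.5 / (4.92 + 109) = 0.6276 A
P_load = I² R = (0.6276)² × 109 = 42.94 W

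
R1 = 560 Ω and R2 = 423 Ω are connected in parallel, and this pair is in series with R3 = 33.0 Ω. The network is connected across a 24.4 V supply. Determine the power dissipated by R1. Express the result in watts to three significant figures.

0.822 W

Collapse the R1‖R2 pair into one equivalent R_p; then R_p and R3 form a series string.
R_p = (560×423)/(560+423) = 241.0 Ω
R_total = R_p + 33.0 = 241.0 + 33.0 = 274.0 Ω
I = V / R_total = 24.4 / 274.0 = 0.08906 A
Voltage across the parallel pair: V_p = I × R_p = 0.08906 × 241.0 = 21.46 V
R1 has V_p across it, so P = V_p²/R1.
P_R1 = (21.46)² / 560 = 0.8225 W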